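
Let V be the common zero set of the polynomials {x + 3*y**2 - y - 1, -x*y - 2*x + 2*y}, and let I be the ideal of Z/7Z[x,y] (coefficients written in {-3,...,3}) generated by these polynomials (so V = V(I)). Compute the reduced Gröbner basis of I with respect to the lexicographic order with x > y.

The reduced Gröbner basis is the canonical form of the ideal for this ordering.

f_1 = x + 3*y**2 - y - 1, LT = x.
f_2 = -x*y - 2*x + 2*y, LT = x*y.

S(f_1,f_2): lcm = x*y. S = -2*x + 3*y**3 - y**2 + y.
  leading term x: subtract (-2)·f_1 from -2*x + 3*y**3 - y**2 + y → 3*y**3 - 2*y**2 - y - 2
  leading term y**3: no divisor's leading term divides it; move 3*y**3 to the remainder.
  leading term y**2: no divisor's leading term divides it; move -2*y**2 to the remainder.
  leading term y: no divisor's leading term divides it; move -y to the remainder.
  leading term 1: no divisor's leading term divides it; move -2 to the remainder.
  remainder 3*y**3 - 2*y**2 - y - 2 ≠ 0; add g_3 = 3*y**3 - 2*y**2 - y - 2 to the basis.

The other S-polynomials (S(f_1,g_3), S(f_2,g_3)) all reduce to 0 modulo the current basis, so we have a Gröbner basis.
Inter-reduce: drop elements whose leading term is divisible by another's, tail-reduce, and make monic.

G = {x + 3*y**2 - y - 1, y**3 - 3*y**2 + 2*y - 3}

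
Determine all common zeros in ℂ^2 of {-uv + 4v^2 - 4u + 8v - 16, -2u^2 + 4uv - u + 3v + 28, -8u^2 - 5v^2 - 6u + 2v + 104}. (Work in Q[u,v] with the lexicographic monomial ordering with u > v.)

{(-4, 0)}

Compute a lex Gröbner basis by Buchberger's algorithm.
f_1 = -uv - 4u + 4v^2 + 8v - 16, LT = uv.
f_2 = -2u^2 + 4uv - u + 3v + 28, LT = u^2.
f_3 = -8u^2 - 6u - 5v^2 + 2v + 104, LT = u^2.

S(f_1,f_2): lcm = u^2v. S = 4u^2 - 2uv^2 - 17/2uv + 16u + 3/2v^2 + 14v.
  leading term u^2: subtract (-2)·f_2 from 4u^2 - 2uv^2 - 17/2uv + 16u + 3/2v^2 + 14v → -2uv^2 - 1/2uv + 14u + 3/2v^2 + 20v + 56
  leading term uv^2: subtract (2v)·f_1 from -2uv^2 - 1/2uv + 14u + 3/2v^2 + 20v + 56 → 15/2uv + 14u - 8v^3 - 29/2v^2 + 52v + 56
  leading term uv: subtract (-15/2)·f_1 from 15/2uv + 14u - 8v^3 - 29/2v^2 + 52v + 56 → -16u - 8v^3 + 31/2v^2 + 112v - 64
  leading term u: no divisor's leading term divides it; move -16u to the remainder.
  leading term v^3: no divisor's leading term divides it; move -8v^3 to the remainder.
  leading term v^2: no divisor's leading term divides it; move 31/2v^2 to the remainder.
  leading term v: no divisor's leading term divides it; move 112v to the remainder.
  leading term 1: no divisor's leading term divides it; move -64 to the remainder.
  remainder -16u - 8v^3 + 31/2v^2 + 112v - 64 ≠ 0; add h_4 = -16u - 8v^3 + 31/2v^2 + 112v - 64 to the basis.

S(f_1,f_3): lcm = u^2v. S = 4u^2 - 4uv^2 - 35/4uv + 16u - 5/8v^3 + 1/4v^2 + 13v.
  leading term u^2: subtract (-2)·f_2 from 4u^2 - 4uv^2 - 35/4uv + 16u - 5/8v^3 + 1/4v^2 + 13v → -4uv^2 - 3/4uv + 14u - 5/8v^3 + 1/4v^2 + 19v + 56
  leading term uv^2: subtract (4v)·f_1 from -4uv^2 - 3/4uv + 14u - 5/8v^3 + 1/4v^2 + 19v + 56 → 61/4uv + 14u - 133/8v^3 - 127/4v^2 + 83v + 56
  leading term uv: subtract (-61/4)·f_1 from 61/4uv + 14u - 133/8v^3 - 127/4v^2 + 83v + 56 → -47u - 133/8v^3 + 117/4v^2 + 205v - 188
  leading term u: subtract (47/16)·h_4 from -47u - 133/8v^3 + 117/4v^2 + 205v - 188 → 55/8v^3 - 521/32v^2 - 124v
  leading term v^3: no divisor's leading term divides it; move 55/8v^3 to the remainder.
  leading term v^2: no divisor's leading term divides it; move -521/32v^2 to the remainder.
  leading term v: no divisor's leading term divides it; move -124v to the remainder.
  remainder 55/8v^3 - 521/32v^2 - 124v ≠ 0; add h_5 = 55/8v^3 - 521/32v^2 - 124v to the basis.

S(f_2,f_3): lcm = u^2. S = -2uv - 1/4u - 5/8v^2 - 5/4v - 1.
  leading term uv: subtract (2)·f_1 from -2uv - 1/4u - 5/8v^2 - 5/4v - 1 → 31/4u - 69/8v^2 - 69/4v + 31
  leading term u: subtract (-31/64)·h_4 from 31/4u - 69/8v^2 - 69/4v + 31 → -31/8v^3 - 143/128v^2 + 37v
  leading term v^3: subtract (-31/55)·h_5 from -31/8v^3 - 143/128v^2 + 37v → -72469/7040v^2 - 1809/55v
  leading term v^2: no divisor's leading term divides it; move -72469/7040v^2 to the remainder.
  leading term v: no divisor's leading term divides it; move -1809/55v to the remainder.
  remainder -72469/7040v^2 - 1809/55v ≠ 0; add h_6 = -72469/7040v^2 - 1809/55v to the basis.

S(f_1,h_4): lcm = uv. S = 4u - 1/2v^4 + 31/32v^3 + 3v^2 - 12v + 16.
  leading term u: subtract (-1/4)·h_4 from 4u - 1/2v^4 + 31/32v^3 + 3v^2 - 12v + 16 → -1/2v^4 - 33/32v^3 + 55/8v^2 + 16v
  leading term v^4: subtract (-4/55v)·h_5 from -1/2v^4 - 33/32v^3 + 55/8v^2 + 16v → -3899/1760v^3 - 943/440v^2 + 16v
  leading term v^3: subtract (-3899/12100)·h_5 from -3899/1760v^3 - 943/440v^2 + 16v → -2861219/387200v^2 - 72469/3025v
  leading term v^2: subtract (2861219/3985795)·h_6 from -2861219/387200v^2 - 72469/3025v → -1378378/3985795v
  leading term v: no divisor's leading term divides it; move -1378378/3985795v to the remainder.
  remainder -1378378/3985795v ≠ 0; add h_7 = -1378378/3985795v to the basis.

The other S-polynomials (S(f_2,h_4), S(f_3,h_4), S(f_1,h_5), S(f_2,h_5), S(f_3,h_5), S(h_4,h_5), S(f_1,h_6), S(f_2,h_6), S(f_3,h_6), S(h_4,h_6), S(h_5,h_6), S(f_1,h_7), S(f_2,h_7), S(f_3,h_7), S(h_4,h_7), S(h_5,h_7), S(h_6,h_7)) all reduce to 0 modulo the current basis, so we have a Gröbner basis.
Inter-reduce: drop elements whose leading term is divisible by another's, tail-reduce, and make monic.
Reduced Gröbner basis: {u + 4, v}.

Since the basis is lex-ordered, v is univariate in v. Its roots are {0}. Back-substituting each root into the other basis elements fixes the other coordinates.
  v = 0: the earlier basis element becomes u + 4 = 0, giving u = -4 — point (-4, 0).
Check: every point annihilates each of the original generators.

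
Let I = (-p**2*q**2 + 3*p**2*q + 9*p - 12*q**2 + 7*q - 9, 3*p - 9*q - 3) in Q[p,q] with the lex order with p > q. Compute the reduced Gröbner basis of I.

f_1 = -p**2*q**2 + 3*p**2*q + 9*p - 12*q**2 + 7*q - 9, LT = p**2*q**2.
f_2 = 3*p - 9*q - 3, LT = p.

S(f_1,f_2): lcm = p**2*q**2. S = -3*p**2*q + 3*p*q**3 + p*q**2 - 9*p + 12*q**2 - 7*q + 9.
  leading term p**2*q: subtract (-p*q)·f_2 from -3*p**2*q + 3*p*q**3 + p*q**2 - 9*p + 12*q**2 - 7*q + 9 → 3*p*q**3 - 8*p*q**2 - 3*p*q - 9*p + 12*q**2 - 7*q + 9
  leading term p*q**3: subtract (q**3)·f_2 from 3*p*q**3 - 8*p*q**2 - 3*p*q - 9*p + 12*q**2 - 7*q + 9 → -8*p*q**2 - 3*p*q - 9*p + 9*q**4 + 3*q**3 + 12*q**2 - 7*q + 9
  leading term p*q**2: subtract (-8/3*q**2)·f_2 from -8*p*q**2 - 3*p*q - 9*p + 9*q**4 + 3*q**3 + 12*q**2 - 7*q + 9 → -3*p*q - 9*p + 9*q**4 - 21*q**3 + 4*q**2 - 7*q + 9
  leading term p*q: subtract (-q)·f_2 from -3*p*q - 9*p + 9*q**4 - 21*q**3 + 4*q**2 - 7*q + 9 → -9*p + 9*q**4 - 21*q**3 - 5*q**2 - 10*q + 9
  leading term p: subtract (-3)·f_2 from -9*p + 9*q**4 - 21*q**3 - 5*q**2 - 10*q + 9 → 9*q**4 - 21*q**3 - 5*q**2 - 37*q
  leading term q**4: no divisor's leading term divides it; move 9*q**4 to the remainder.
  leading term q**3: no divisor's leading term divides it; move -21*q**3 to the remainder.
  leading term q**2: no divisor's leading term divides it; move -5*q**2 to the remainder.
  leading term q: no divisor's leading term divides it; move -37*q to the remainder.
  remainder 9*q**4 - 21*q**3 - 5*q**2 - 37*q ≠ 0; add g_3 = 9*q**4 - 21*q**3 - 5*q**2 - 37*q to the basis.

The other S-polynomials (S(f_1,g_3), S(f_2,g_3)) all reduce to 0 modulo the current basis, so we have a Gröbner basis.
Inter-reduce: drop elements whose leading term is divisible by another's, tail-reduce, and make monic.

G = {p - 3*q - 1, q**4 - 7/3*q**3 - 5/9*q**2 - 37/9*q}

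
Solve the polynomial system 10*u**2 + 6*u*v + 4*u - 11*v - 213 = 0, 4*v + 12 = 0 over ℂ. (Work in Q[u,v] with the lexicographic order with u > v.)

{(-18/5, -3), (5, -3)}

Compute a lex Gröbner basis by Buchberger's algorithm.
f_1 = 10*u**2 + 6*u*v + 4*u - 11*v - 213, LT = u**2.
f_2 = 4*v + 12, LT = v.

The S-polynomials (S(f_1,f_2)) all reduce to 0 modulo the current basis, so we have a Gröbner basis.
Inter-reduce: drop elements whose leading term is divisible by another's, tail-reduce, and make monic.
Reduced Gröbner basis: {u**2 - 7/5*u - 18, v + 3}.

The lex basis is triangular: the last element involves only v. Solving v + 3 = 0 gives v ∈ {-3}; substituting each value into the earlier elements determines the remaining variables.
  v = -3: the earlier basis element becomes u**2 - 7/5*u - 18 = 0, giving u = -18/5, 5 — points (-18/5, -3), (5, -3).
Each listed point satisfies every original equation (direct substitution).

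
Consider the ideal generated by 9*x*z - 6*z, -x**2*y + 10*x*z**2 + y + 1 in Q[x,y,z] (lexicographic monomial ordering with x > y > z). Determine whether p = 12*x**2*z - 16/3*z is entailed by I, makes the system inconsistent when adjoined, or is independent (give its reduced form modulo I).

First compute the reduced Gröbner basis of I by Buchberger's algorithm.
f_1 = 9*x*z - 6*z, LT = x*z.
f_2 = -x**2*y + 10*x*z**2 + y + 1, LT = x**2*y.

S(f_1,f_2): lcm = x**2*y*z. S = -2/3*x*y*z + 10*x*z**3 + y*z + z.
  leading term x*y*z: subtract (-2/27*y)·f_1 from -2/3*x*y*z + 10*x*z**3 + y*z + z → 10*x*z**3 + 5/9*y*z + z
  leading term x*z**3: subtract (10/9*z**2)·f_1 from 10*x*z**3 + 5/9*y*z + z → 5/9*y*z + 20/3*z**3 + z
  leading term y*z: no divisor's leading term divides it; move 5/9*y*z to the remainder.
  leading term z**3: no divisor's leading term divides it; move 20/3*z**3 to the remainder.
  leading term z: no divisor's leading term divides it; move z to the remainder.
  remainder 5/9*y*z + 20/3*z**3 + z ≠ 0; add h_3 = 5/9*y*z + 20/3*z**3 + z to the basis.

The other S-polynomials (S(f_1,h_3), S(f_2,h_3)) all reduce to 0 modulo the current basis, so we have a Gröbner basis.
Inter-reduce: drop elements whose leading term is divisible by another's, tail-reduce, and make monic.
Reduced Gröbner basis: {x**2*y - y - 20/3*z**2 - 1, x*z - 2/3*z, y*z + 12*z**3 + 9/5*z}.
Label its elements g_1 = x**2*y - y - 20/3*z**2 - 1, g_2 = x*z - 2/3*z, g_3 = y*z + 12*z**3 + 9/5*z.

Reduce p = 12*x**2*z - 16/3*z modulo G:
  leading term x**2*z: subtract (12*x)·g_2 from 12*x**2*z - 16/3*z → 8*x*z - 16/3*z
  leading term x*z: subtract (8)·g_2 from 8*x*z - 16/3*z → 0
  normal form = 0.
Since the normal form is 0, p ∈ I.

Ideal membership is decidable via reduction modulo a Gröbner basis.

12*x**2*z - 16/3*z lies in I (it reduces to 0).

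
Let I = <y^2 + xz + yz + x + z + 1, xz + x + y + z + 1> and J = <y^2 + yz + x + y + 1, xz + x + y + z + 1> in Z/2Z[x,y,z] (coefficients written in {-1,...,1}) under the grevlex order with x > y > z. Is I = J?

No, the ideals differ.

Two ideals are equal iff their reduced Gröbner bases coincide (the reduced basis is unique for a fixed ordering).
Buchberger on the first generating set:
f_1 = y^2 + xz + yz + x + z + 1, LT = y^2.
f_2 = xz + x + y + z + 1, LT = xz.

The S-polynomials (S(f_1,f_2)) all reduce to 0 modulo the current basis, so we have a Gröbner basis.
Inter-reduce: drop elements whose leading term is divisible by another's, tail-reduce, and make monic.
Reduced Gröbner basis: {y^2 + yz + y, xz + x + y + z + 1}.

Buchberger on the second generating set:
h_1 = y^2 + yz + x + y + 1, LT = y^2.
h_2 = xz + x + y + z + 1, LT = xz.

The S-polynomials (S(h_1,h_2)) all reduce to 0 modulo the current basis, so we have a Gröbner basis.
Inter-reduce: drop elements whose leading term is divisible by another's, tail-reduce, and make monic.
Reduced Gröbner basis: {y^2 + yz + x + y + 1, xz + x + y + z + 1}.

Since the reduced bases disagree, the two ideals are not the same.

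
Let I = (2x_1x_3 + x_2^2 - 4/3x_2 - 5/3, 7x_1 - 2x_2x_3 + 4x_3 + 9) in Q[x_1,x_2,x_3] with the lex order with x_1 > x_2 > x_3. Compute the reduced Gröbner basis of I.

G = {x_1 - 2/7x_2x_3 + 4/7x_3 + 9/7, x_2^2 + 4/7x_2x_3^2 - 4/3x_2 - 8/7x_3^2 - 18/7x_3 - 5/3}

f_1 = 2x_1x_3 + x_2^2 - 4/3x_2 - 5/3, LT = x_1x_3.
f_2 = 7x_1 - 2x_2x_3 + 4x_3 + 9, LT = x_1.

S(f_1,f_2): lcm = x_1x_3. S = 1/2x_2^2 + 2/7x_2x_3^2 - 2/3x_2 - 4/7x_3^2 - 9/7x_3 - 5/6.
  reduce S modulo (f_1, f_2):
  remainder 1/2x_2^2 + 2/7x_2x_3^2 - 2/3x_2 - 4/7x_3^2 - 9/7x_3 - 5/6 ≠ 0; add g_3 = 1/2x_2^2 + 2/7x_2x_3^2 - 2/3x_2 - 4/7x_3^2 - 9/7x_3 - 5/6 to the basis.

The other S-polynomials (S(f_1,g_3), S(f_2,g_3)) all reduce to 0 modulo the current basis, so we have a Gröbner basis.
Inter-reduce: drop elements whose leading term is divisible by another's, tail-reduce, and make monic.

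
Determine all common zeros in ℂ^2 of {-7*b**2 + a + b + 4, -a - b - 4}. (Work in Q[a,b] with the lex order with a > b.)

{(-4, 0)}

Compute a lex Gröbner basis by Buchberger's algorithm.
f_1 = a - 7*b**2 + b + 4, LT = a.
f_2 = -a - b - 4, LT = a.

S(f_1,f_2): lcm = a. S = -7*b**2.
  reduce S modulo (f_1, f_2):
  remainder -7*b**2 ≠ 0; add h_3 = -7*b**2 to the basis.

The other S-polynomials (S(f_1,h_3), S(f_2,h_3)) all reduce to 0 modulo the current basis, so we have a Gröbner basis.
Inter-reduce: drop elements whose leading term is divisible by another's, tail-reduce, and make monic.
Reduced Gröbner basis: {a + b + 4, b**2}.

The lex basis is triangular: the last element involves only b. Solving b**2 = 0 gives b ∈ {0}; substituting each value into the earlier elements determines the remaining variables.
  b = 0: the earlier basis element becomes a + 4 = 0, giving a = -4 — point (-4, 0).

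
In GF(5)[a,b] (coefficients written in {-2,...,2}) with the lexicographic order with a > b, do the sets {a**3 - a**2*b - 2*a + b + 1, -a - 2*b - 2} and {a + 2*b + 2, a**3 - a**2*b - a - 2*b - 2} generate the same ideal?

Yes, the ideals are equal.

Equality of ideals is decidable: compute both reduced Gröbner bases (unique for the ordering) and check whether they agree.
Buchberger on the first generating set:
f_1 = a**3 - a**2*b - 2*a + b + 1, LT = a**3.
f_2 = -a - 2*b - 2, LT = a.

S(f_1,f_2): lcm = a**3. S = 2*a**2*b - 2*a**2 - 2*a + b + 1.
  reduce S modulo (f_1, f_2):
  remainder -2*b**3 - 2*b**2 + 2*b + 2 ≠ 0; add g_3 = -2*b**3 - 2*b**2 + 2*b + 2 to the basis.

The other S-polynomials (S(f_1,g_3), S(f_2,g_3)) all reduce to 0 modulo the current basis, so we have a Gröbner basis.
Inter-reduce: drop elements whose leading term is divisible by another's, tail-reduce, and make monic.
Reduced Gröbner basis: {a + 2*b + 2, b**3 + b**2 - b - 1}.

Buchberger on the second generating set:
h_1 = a + 2*b + 2, LT = a.
h_2 = a**3 - a**2*b - a - 2*b - 2, LT = a**3.

S(h_1,h_2): lcm = a**3. S = -2*a**2*b + 2*a**2 + a + 2*b + 2.
  reduce S modulo (h_1, h_2):
  remainder 2*b**3 + 2*b**2 - 2*b - 2 ≠ 0; add k_3 = 2*b**3 + 2*b**2 - 2*b - 2 to the basis.

The other S-polynomials (S(h_1,k_3), S(h_2,k_3)) all reduce to 0 modulo the current basis, so we have a Gröbner basis.
Inter-reduce: drop elements whose leading term is divisible by another's, tail-reduce, and make monic.
Reduced Gröbner basis: {a + 2*b + 2, b**3 + b**2 - b - 1}.

These coincide, so the ideals are equal.
The same test decides containment: I ⊆ J iff every generator of I reduces to 0 modulo a Gröbner basis of J.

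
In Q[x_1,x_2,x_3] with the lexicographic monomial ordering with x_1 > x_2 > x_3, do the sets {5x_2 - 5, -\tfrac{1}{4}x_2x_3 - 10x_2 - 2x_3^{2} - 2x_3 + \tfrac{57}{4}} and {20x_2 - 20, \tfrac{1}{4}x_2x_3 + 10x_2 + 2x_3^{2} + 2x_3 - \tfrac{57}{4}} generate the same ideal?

Yes, the ideals are equal.

Equality of ideals is decidable: compute both reduced Gröbner bases (unique for the ordering) and check whether they agree.
Buchberger on the first generating set:
f_1 = 5x_2 - 5, LT = x_2.
f_2 = -\tfrac{1}{4}x_2x_3 - 10x_2 - 2x_3^{2} - 2x_3 + \tfrac{57}{4}, LT = x_2x_3.

S(f_1,f_2): lcm = x_2x_3. S = -40x_2 - 8x_3^{2} - 9x_3 + 57.
  reduce S modulo (f_1, f_2):
  remainder -8x_3^{2} - 9x_3 + 17 ≠ 0; add g_3 = -8x_3^{2} - 9x_3 + 17 to the basis.

The other S-polynomials (S(f_1,g_3), S(f_2,g_3)) all reduce to 0 modulo the current basis, so we have a Gröbner basis.
Inter-reduce: drop elements whose leading term is divisible by another's, tail-reduce, and make monic.
Reduced Gröbner basis: {x_2 - 1, x_3^{2} + \tfrac{9}{8}x_3 - \tfrac{17}{8}}.

Buchberger on the second generating set:
h_1 = 20x_2 - 20, LT = x_2.
h_2 = \tfrac{1}{4}x_2x_3 + 10x_2 + 2x_3^{2} + 2x_3 - \tfrac{57}{4}, LT = x_2x_3.

S(h_1,h_2): lcm = x_2x_3. S = -40x_2 - 8x_3^{2} - 9x_3 + 57.
  reduce S modulo (h_1, h_2):
  remainder -8x_3^{2} - 9x_3 + 17 ≠ 0; add k_3 = -8x_3^{2} - 9x_3 + 17 to the basis.

The other S-polynomials (S(h_1,k_3), S(h_2,k_3)) all reduce to 0 modulo the current basis, so we have a Gröbner basis.
Inter-reduce: drop elements whose leading term is divisible by another's, tail-reduce, and make monic.
Reduced Gröbner basis: {x_2 - 1, x_3^{2} + \tfrac{9}{8}x_3 - \tfrac{17}{8}}.

The two bases agree; hence the ideals are identical.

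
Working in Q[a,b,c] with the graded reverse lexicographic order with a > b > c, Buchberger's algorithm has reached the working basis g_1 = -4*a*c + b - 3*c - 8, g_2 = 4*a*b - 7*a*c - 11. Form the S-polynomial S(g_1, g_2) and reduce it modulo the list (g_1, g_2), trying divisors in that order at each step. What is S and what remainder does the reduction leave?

lcm(LM(g_1), LM(g_2)) = a*b*c.
S = (lcm/LT(g_1))·g_1 − (lcm/LT(g_2))·g_2 = 7/4*a*c**2 - 1/4*b**2 + 3/4*b*c + 2*b + 11/4*c.
Reduce S modulo (g_1, g_2) in that order:
  leading term a*c**2: subtract (-7/16*c)·g_1 from 7/4*a*c**2 - 1/4*b**2 + 3/4*b*c + 2*b + 11/4*c → -1/4*b**2 + 19/16*b*c - 21/16*c**2 + 2*b - 3/4*c
  leading term b**2: no divisor's leading term divides it; move -1/4*b**2 to the remainder.
  leading term b*c: no divisor's leading term divides it; move 19/16*b*c to the remainder.
  leading term c**2: no divisor's leading term divides it; move -21/16*c**2 to the remainder.
  leading term b: no divisor's leading term divides it; move 2*b to the remainder.
  leading term c: no divisor's leading term divides it; move -3/4*c to the remainder.
The remainder -1/4*b**2 + 19/16*b*c - 21/16*c**2 + 2*b - 3/4*c is nonzero, so it would be added as the next basis element.
This is the inner loop of Buchberger's algorithm — each nonzero remainder becomes a new basis element.

S(g_1, g_2) = 7/4*a*c**2 - 1/4*b**2 + 3/4*b*c + 2*b + 11/4*c; remainder on division = -1/4*b**2 + 19/16*b*c - 21/16*c**2 + 2*b - 3/4*c.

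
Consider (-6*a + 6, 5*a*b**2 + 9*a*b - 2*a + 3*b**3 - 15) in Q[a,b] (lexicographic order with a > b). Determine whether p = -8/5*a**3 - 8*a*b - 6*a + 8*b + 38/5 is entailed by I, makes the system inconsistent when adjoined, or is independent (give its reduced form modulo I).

-8/5*a**3 - 8*a*b - 6*a + 8*b + 38/5 lies in I (it reduces to 0).

First compute the reduced Gröbner basis of I by Buchberger's algorithm.
f_1 = -6*a + 6, LT = a.
f_2 = 5*a*b**2 + 9*a*b - 2*a + 3*b**3 - 15, LT = a*b**2.

S(f_1,f_2): lcm = a*b**2. S = -9/5*a*b + 2/5*a - 3/5*b**3 - b**2 + 3.
  leading term a*b: subtract (3/10*b)·f_1 from -9/5*a*b + 2/5*a - 3/5*b**3 - b**2 + 3 → 2/5*a - 3/5*b**3 - b**2 - 9/5*b + 3
  leading term a: subtract (-1/15)·f_1 from 2/5*a - 3/5*b**3 - b**2 - 9/5*b + 3 → -3/5*b**3 - b**2 - 9/5*b + 17/5
  leading term b**3: no divisor's leading term divides it; move -3/5*b**3 to the remainder.
  leading term b**2: no divisor's leading term divides it; move -b**2 to the remainder.
  leading term b: no divisor's leading term divides it; move -9/5*b to the remainder.
  leading term 1: no divisor's leading term divides it; move 17/5 to the remainder.
  remainder -3/5*b**3 - b**2 - 9/5*b + 17/5 ≠ 0; add h_3 = -3/5*b**3 - b**2 - 9/5*b + 17/5 to the basis.

The other S-polynomials (S(f_1,h_3), S(f_2,h_3)) all reduce to 0 modulo the current basis, so we have a Gröbner basis.
Inter-reduce: drop elements whose leading term is divisible by another's, tail-reduce, and make monic.
Reduced Gröbner basis: {a - 1, b**3 + 5/3*b**2 + 3*b - 17/3}.
Label its elements g_1 = a - 1, g_2 = b**3 + 5/3*b**2 + 3*b - 17/3.

Reduce p = -8/5*a**3 - 8*a*b - 6*a + 8*b + 38/5 modulo G:
  leading term a**3: subtract (-8/5*a**2)·g_1 from -8/5*a**3 - 8*a*b - 6*a + 8*b + 38/5 → -8/5*a**2 - 8*a*b - 6*a + 8*b + 38/5
  leading term a**2: subtract (-8/5*a)·g_1 from -8/5*a**2 - 8*a*b - 6*a + 8*b + 38/5 → -8*a*b - 38/5*a + 8*b + 38/5
  leading term a*b: subtract (-8*b)·g_1 from -8*a*b - 38/5*a + 8*b + 38/5 → -38/5*a + 38/5
  leading term a: subtract (-38/5)·g_1 from -38/5*a + 38/5 → 0
  normal form = 0.
Since the normal form is 0, p ∈ I.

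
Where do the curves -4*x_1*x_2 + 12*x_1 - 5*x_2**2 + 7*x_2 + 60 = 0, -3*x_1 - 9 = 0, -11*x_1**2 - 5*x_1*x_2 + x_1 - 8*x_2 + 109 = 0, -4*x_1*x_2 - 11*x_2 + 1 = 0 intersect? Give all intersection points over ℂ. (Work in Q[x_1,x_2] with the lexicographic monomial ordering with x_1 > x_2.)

{(-3, -1)}

Compute a lex Gröbner basis by Buchberger's algorithm.
f_1 = -4*x_1*x_2 + 12*x_1 - 5*x_2**2 + 7*x_2 + 60, LT = x_1*x_2.
f_2 = -3*x_1 - 9, LT = x_1.
f_3 = -11*x_1**2 - 5*x_1*x_2 + x_1 - 8*x_2 + 109, LT = x_1**2.
f_4 = -4*x_1*x_2 - 11*x_2 + 1, LT = x_1*x_2.

S(f_1,f_2): lcm = x_1*x_2. S = -3*x_1 + 5/4*x_2**2 - 19/4*x_2 - 15.
  leading term x_1: subtract (1)·f_2 from -3*x_1 + 5/4*x_2**2 - 19/4*x_2 - 15 → 5/4*x_2**2 - 19/4*x_2 - 6
  leading term x_2**2: no divisor's leading term divides it; move 5/4*x_2**2 to the remainder.
  leading term x_2: no divisor's leading term divides it; move -19/4*x_2 to the remainder.
  leading term 1: no divisor's leading term divides it; move -6 to the remainder.
  remainder 5/4*x_2**2 - 19/4*x_2 - 6 ≠ 0; add h_5 = 5/4*x_2**2 - 19/4*x_2 - 6 to the basis.

S(f_1,f_3): lcm = x_1**2*x_2. S = -3*x_1**2 + 35/44*x_1*x_2**2 - 73/44*x_1*x_2 - 15*x_1 - 8/11*x_2**2 + 109/11*x_2.
  leading term x_1**2: subtract (x_1)·f_2 from -3*x_1**2 + 35/44*x_1*x_2**2 - 73/44*x_1*x_2 - 15*x_1 - 8/11*x_2**2 + 109/11*x_2 → 35/44*x_1*x_2**2 - 73/44*x_1*x_2 - 6*x_1 - 8/11*x_2**2 + 109/11*x_2
  leading term x_1*x_2**2: subtract (-35/176*x_2)·f_1 from 35/44*x_1*x_2**2 - 73/44*x_1*x_2 - 6*x_1 - 8/11*x_2**2 + 109/11*x_2 → 8/11*x_1*x_2 - 6*x_1 - 175/176*x_2**3 + 117/176*x_2**2 + 961/44*x_2
  leading term x_1*x_2: subtract (-2/11)·f_1 from 8/11*x_1*x_2 - 6*x_1 - 175/176*x_2**3 + 117/176*x_2**2 + 961/44*x_2 → -42/11*x_1 - 175/176*x_2**3 - 43/176*x_2**2 + 1017/44*x_2 + 120/11
  leading term x_1: subtract (14/11)·f_2 from -42/11*x_1 - 175/176*x_2**3 - 43/176*x_2**2 + 1017/44*x_2 + 120/11 → -175/176*x_2**3 - 43/176*x_2**2 + 1017/44*x_2 + 246/11
  leading term x_2**3: subtract (-35/44*x_2)·h_5 from -175/176*x_2**3 - 43/176*x_2**2 + 1017/44*x_2 + 246/11 → -177/44*x_2**2 + 807/44*x_2 + 246/11
  leading term x_2**2: subtract (-177/55)·h_5 from -177/44*x_2**2 + 807/44*x_2 + 246/11 → 168/55*x_2 + 168/55
  leading term x_2: no divisor's leading term divides it; move 168/55*x_2 to the remainder.
  leading term 1: no divisor's leading term divides it; move 168/55 to the remainder.
  remainder 168/55*x_2 + 168/55 ≠ 0; add h_6 = 168/55*x_2 + 168/55 to the basis.

The other S-polynomials (S(f_1,f_4), S(f_2,f_3), S(f_2,f_4), S(f_3,f_4), S(f_1,h_5), S(f_2,h_5), S(f_3,h_5), S(f_4,h_5), S(f_1,h_6), S(f_2,h_6), S(f_3,h_6), S(f_4,h_6), S(h_5,h_6)) all reduce to 0 modulo the current basis, so we have a Gröbner basis.
Inter-reduce: drop elements whose leading term is divisible by another's, tail-reduce, and make monic.
Reduced Gröbner basis: {x_1 + 3, x_2 + 1}.

Elimination: the polynomial x_2 + 1 lies in the elimination ideal for x_2, so x_2 ∈ {-1}. For each such x_2, the remaining basis elements (now univariate) give the rest of the solution.
  x_2 = -1: the earlier basis element becomes x_1 + 3 = 0, giving x_1 = -3 — point (-3, -1).
Substituting each solution back into the original system confirms all equations vanish.
A lex Gröbner basis triangularizes the system, enabling back-substitution.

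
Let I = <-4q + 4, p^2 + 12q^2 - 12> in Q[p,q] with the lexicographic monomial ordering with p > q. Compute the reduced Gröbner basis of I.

The reduced Gröbner basis is the canonical form of the ideal for this ordering.

f_1 = -4q + 4, LT = q.
f_2 = p^2 + 12q^2 - 12, LT = p^2.

The S-polynomials (S(f_1,f_2)) all reduce to 0 modulo the current basis, so we have a Gröbner basis.

G = {p^2, q - 1}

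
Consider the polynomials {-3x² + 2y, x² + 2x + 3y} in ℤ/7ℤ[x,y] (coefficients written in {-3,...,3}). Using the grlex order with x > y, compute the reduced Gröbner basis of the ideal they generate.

f_1 = -3x² + 2y, LT = x².
f_2 = x² + 2x + 3y, LT = x².

S(f_1,f_2): lcm = x². S = -2x + y.
  leading term x: no divisor's leading term divides it; move -2x to the remainder.
  leading term y: no divisor's leading term divides it; move y to the remainder.
  remainder -2x + y ≠ 0; add g_3 = -2x + y to the basis.

S(f_1,g_3): lcm = x². S = -3xy - 3y.
  leading term xy: subtract (-2y)·g_3 from -3xy - 3y → 2y² - 3y
  leading term y²: no divisor's leading term divides it; move 2y² to the remainder.
  leading term y: no divisor's leading term divides it; move -3y to the remainder.
  remainder 2y² - 3y ≠ 0; add g_4 = 2y² - 3y to the basis.

The other S-polynomials (S(f_2,g_3), S(f_1,g_4), S(f_2,g_4), S(g_3,g_4)) all reduce to 0 modulo the current basis, so we have a Gröbner basis.
Inter-reduce: drop elements whose leading term is divisible by another's, tail-reduce, and make monic.

G = {y² + 2y, x + 3y}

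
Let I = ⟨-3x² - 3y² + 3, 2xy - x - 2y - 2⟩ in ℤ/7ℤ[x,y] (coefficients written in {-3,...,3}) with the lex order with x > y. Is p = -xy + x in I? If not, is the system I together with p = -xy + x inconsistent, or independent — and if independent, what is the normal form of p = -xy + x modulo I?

First compute the reduced Gröbner basis of I by Buchberger's algorithm.
f_1 = -3x² - 3y² + 3, LT = x².
f_2 = 2xy - x - 2y - 2, LT = xy.

S(f_1,f_2): lcm = x²y. S = -3x² + xy + x + y³ - y.
  leading term x²: subtract (1)·f_1 from -3x² + xy + x + y³ - y → xy + x + y³ + 3y² - y - 3
  leading term xy: subtract (-3)·f_2 from xy + x + y³ + 3y² - y - 3 → -2x + y³ + 3y² - 2
  leading term x: no divisor's leading term divides it; move -2x to the remainder.
  leading term y³: no divisor's leading term divides it; move y³ to the remainder.
  leading term y²: no divisor's leading term divides it; move 3y² to the remainder.
  leading term 1: no divisor's leading term divides it; move -2 to the remainder.
  remainder -2x + y³ + 3y² - 2 ≠ 0; add h_3 = -2x + y³ + 3y² - 2 to the basis.

S(f_2,h_3): lcm = xy. S = 3x - 3y⁴ - 2y³ - 2y - 1.
  leading term x: subtract (2)·h_3 from 3x - 3y⁴ - 2y³ - 2y - 1 → -3y⁴ + 3y³ + y² - 2y + 3
  leading term y⁴: no divisor's leading term divides it; move -3y⁴ to the remainder.
  leading term y³: no divisor's leading term divides it; move 3y³ to the remainder.
  leading term y²: no divisor's leading term divides it; move y² to the remainder.
  leading term y: no divisor's leading term divides it; move -2y to the remainder.
  leading term 1: no divisor's leading term divides it; move 3 to the remainder.
  remainder -3y⁴ + 3y³ + y² - 2y + 3 ≠ 0; add h_4 = -3y⁴ + 3y³ + y² - 2y + 3 to the basis.

The other S-polynomials (S(f_1,h_3), S(f_1,h_4), S(f_2,h_4), S(h_3,h_4)) all reduce to 0 modulo the current basis, so we have a Gröbner basis.
Inter-reduce: drop elements whose leading term is divisible by another's, tail-reduce, and make monic.
Reduced Gröbner basis: {x + 3y³ + 2y² + 1, y⁴ - y³ + 2y² + 3y - 1}.
Label its elements g_1 = x + 3y³ + 2y² + 1, g_2 = y⁴ - y³ + 2y² + 3y - 1.

Reduce p = -xy + x modulo G:
  leading term xy: subtract (-y)·g_1 from -xy + x → x + 3y⁴ + 2y³ + y
  leading term x: subtract (1)·g_1 from x + 3y⁴ + 2y³ + y → 3y⁴ - y³ - 2y² + y - 1
  leading term y⁴: subtract (3)·g_2 from 3y⁴ - y³ - 2y² + y - 1 → 2y³ - y² - y + 2
  leading term y³: no divisor's leading term divides it; move 2y³ to the remainder.
  leading term y²: no divisor's leading term divides it; move -y² to the remainder.
  leading term y: no divisor's leading term divides it; move -y to the remainder.
  leading term 1: no divisor's leading term divides it; move 2 to the remainder.
  normal form = 2y³ - y² - y + 2.
The normal form is nonzero, so p ∉ I. Since p minus its normal form lies in I, I + (p) = I + (r) where r = 2y³ - y² - y + 2; decide whether this ideal is the whole ring.
Run Buchberger on G together with r (pairs among the g_i already reduce to 0 since G is a Gröbner basis):
g_1 = x + 3y³ + 2y² + 1, LT = x.
g_2 = y⁴ - y³ + 2y² + 3y - 1, LT = y⁴.
r = 2y³ - y² - y + 2, LT = y³.

S(g_2,r): lcm = y⁴. S = 3y³ - y² + 2y - 1.
  leading term y³: subtract (-2)·r from 3y³ - y² + 2y - 1 → -3y² + 3
  leading term y²: no divisor's leading term divides it; move -3y² to the remainder.
  leading term 1: no divisor's leading term divides it; move 3 to the remainder.
  remainder -3y² + 3 ≠ 0; add m_4 = -3y² + 3 to the basis.

S(g_2,m_4): lcm = y⁴. S = -y³ + 3y² + 3y - 1.
  leading term y³: subtract (3)·r from -y³ + 3y² + 3y - 1 → -y² - y
  leading term y²: subtract (-2)·m_4 from -y² - y → -y - 1
  leading term y: no divisor's leading term divides it; move -y to the remainder.
  leading term 1: no divisor's leading term divides it; move -1 to the remainder.
  remainder -y - 1 ≠ 0; add m_5 = -y - 1 to the basis.

The other S-polynomials (S(g_1,g_2), S(g_1,r), S(g_1,m_4), S(r,m_4), S(g_1,m_5), S(g_2,m_5), S(r,m_5), S(m_4,m_5)) all reduce to 0 modulo the current basis, so we have a Gröbner basis.
Inter-reduce: drop elements whose leading term is divisible by another's, tail-reduce, and make monic.
Reduced Gröbner basis: {x, y + 1}.
The reduced Gröbner basis of I + (p) is {x, y + 1} ≠ {1}, a proper ideal, so the enlarged system stays consistent: p is independent of I, with normal form 2y³ - y² - y + 2.

Ideal membership is decidable via reduction modulo a Gröbner basis.

-xy + x is independent of I; its normal form modulo I is 2y³ - y² - y + 2.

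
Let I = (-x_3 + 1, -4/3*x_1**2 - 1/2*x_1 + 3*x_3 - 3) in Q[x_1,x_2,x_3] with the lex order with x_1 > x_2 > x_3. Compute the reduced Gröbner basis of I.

f_1 = -x_3 + 1, LT = x_3.
f_2 = -4/3*x_1**2 - 1/2*x_1 + 3*x_3 - 3, LT = x_1**2.

The S-polynomials (S(f_1,f_2)) all reduce to 0 modulo the current basis, so we have a Gröbner basis.

G = {x_1**2 + 3/8*x_1, x_3 - 1}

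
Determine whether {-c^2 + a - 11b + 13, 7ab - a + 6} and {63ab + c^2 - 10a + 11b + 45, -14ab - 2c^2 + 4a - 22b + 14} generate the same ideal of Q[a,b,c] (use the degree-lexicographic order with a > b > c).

No, the ideals differ.

Equality of ideals is decidable: compute both reduced Gröbner bases (unique for the ordering) and check whether they agree.
Buchberger on the first generating set:
f_1 = -c^2 + a - 11b + 13, LT = c^2.
f_2 = 7ab - a + 6, LT = ab.

The S-polynomials (S(f_1,f_2)) all reduce to 0 modulo the current basis, so we have a Gröbner basis.
Inter-reduce: drop elements whose leading term is divisible by another's, tail-reduce, and make monic.
Reduced Gröbner basis: {ab - 1/7a + 6/7, c^2 - a + 11b - 13}.

Buchberger on the second generating set:
h_1 = 63ab + c^2 - 10a + 11b + 45, LT = ab.
h_2 = -14ab - 2c^2 + 4a - 22b + 14, LT = ab.

S(h_1,h_2): lcm = ab. S = -8/63c^2 + 8/63a - 88/63b + 12/7.
  reduce S modulo (h_1, h_2):
  remainder -8/63c^2 + 8/63a - 88/63b + 12/7 ≠ 0; add k_3 = -8/63c^2 + 8/63a - 88/63b + 12/7 to the basis.

The other S-polynomials (S(h_1,k_3), S(h_2,k_3)) all reduce to 0 modulo the current basis, so we have a Gröbner basis.
Inter-reduce: drop elements whose leading term is divisible by another's, tail-reduce, and make monic.
Reduced Gröbner basis: {ab - 1/7a + 13/14, c^2 - a + 11b - 27/2}.

The bases are distinct; the ideals are different.
The choice of monomial ordering does not affect the verdict — as long as both bases are computed under the same ordering, their equality decides ideal equality.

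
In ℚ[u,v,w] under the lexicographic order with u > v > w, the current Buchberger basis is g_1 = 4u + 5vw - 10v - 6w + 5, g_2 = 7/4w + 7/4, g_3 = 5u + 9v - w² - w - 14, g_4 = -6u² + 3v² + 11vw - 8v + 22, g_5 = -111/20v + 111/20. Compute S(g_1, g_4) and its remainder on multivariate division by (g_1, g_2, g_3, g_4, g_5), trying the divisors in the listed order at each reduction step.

lcm(LM(g_1), LM(g_4)) = u².
S = (lcm/LT(g_1))·g_1 − (lcm/LT(g_4))·g_4 = 5/4uvw - 5/2uv - 3/2uw + 5/4u + ½v² + 11/6vw - 4/3v + 11/3.
Reduce S modulo (g_1, g_2, g_3, g_4, g_5) in that order:
  leading term uvw: subtract (5/16vw)·g_1 from 5/4uvw - 5/2uv - 3/2uw + 5/4u + ½v² + 11/6vw - 4/3v + 11/3 → -5/2uv - 3/2uw + 5/4u - 25/16v²w² + 25/8v²w + ½v² + 15/8vw² + 13/48vw - 4/3v + 11/3
  leading term uv: subtract (-⅝v)·g_1 from -5/2uv - 3/2uw + 5/4u - 25/16v²w² + 25/8v²w + ½v² + 15/8vw² + 13/48vw - 4/3v + 11/3 → -3/2uw + 5/4u - 25/16v²w² + 25/4v²w - 23/4v² + 15/8vw² - 167/48vw + 43/24v + 11/3
  leading term uw: subtract (-⅜w)·g_1 from -3/2uw + 5/4u - 25/16v²w² + 25/4v²w - 23/4v² + 15/8vw² - 167/48vw + 43/24v + 11/3 → 5/4u - 25/16v²w² + 25/4v²w - 23/4v² + 15/4vw² - 347/48vw + 43/24v - 9/4w² + 15/8w + 11/3
  leading term u: subtract (5/16)·g_1 from 5/4u - 25/16v²w² + 25/4v²w - 23/4v² + 15/4vw² - 347/48vw + 43/24v - 9/4w² + 15/8w + 11/3 → -25/16v²w² + 25/4v²w - 23/4v² + 15/4vw² - 211/24vw + 59/12v - 9/4w² + 15/4w + 101/48
  leading term v²w²: subtract (-25/28v²w)·g_2 from -25/16v²w² + 25/4v²w - 23/4v² + 15/4vw² - 211/24vw + 59/12v - 9/4w² + 15/4w + 101/48 → 125/16v²w - 23/4v² + 15/4vw² - 211/24vw + 59/12v - 9/4w² + 15/4w + 101/48
  leading term v²w: subtract (125/28v²)·g_2 from 125/16v²w - 23/4v² + 15/4vw² - 211/24vw + 59/12v - 9/4w² + 15/4w + 101/48 → -217/16v² + 15/4vw² - 211/24vw + 59/12v - 9/4w² + 15/4w + 101/48
  leading term v²: subtract (1085/444v)·g_5 from -217/16v² + 15/4vw² - 211/24vw + 59/12v - 9/4w² + 15/4w + 101/48 → 15/4vw² - 211/24vw - 415/48v - 9/4w² + 15/4w + 101/48
  leading term vw²: subtract (15/7vw)·g_2 from 15/4vw² - 211/24vw - 415/48v - 9/4w² + 15/4w + 101/48 → -301/24vw - 415/48v - 9/4w² + 15/4w + 101/48
  leading term vw: subtract (-43/6v)·g_2 from -301/24vw - 415/48v - 9/4w² + 15/4w + 101/48 → 187/48v - 9/4w² + 15/4w + 101/48
  leading term v: subtract (-935/1332)·g_5 from 187/48v - 9/4w² + 15/4w + 101/48 → -9/4w² + 15/4w + 6
  leading term w²: subtract (-9/7w)·g_2 from -9/4w² + 15/4w + 6 → 6w + 6
  leading term w: subtract (24/7)·g_2 from 6w + 6 → 0
The remainder is 0, so this S-polynomial contributes no new basis element.

S(g_1, g_4) = 5/4uvw - 5/2uv - 3/2uw + 5/4u + ½v² + 11/6vw - 4/3v + 11/3; remainder on division = 0.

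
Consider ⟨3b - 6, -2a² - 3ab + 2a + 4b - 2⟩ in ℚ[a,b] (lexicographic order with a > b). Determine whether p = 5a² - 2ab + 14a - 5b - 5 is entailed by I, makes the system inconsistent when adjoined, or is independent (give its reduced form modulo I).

5a² - 2ab + 14a - 5b - 5 lies in I (it reduces to 0).

First compute the reduced Gröbner basis of I by Buchberger's algorithm.
f_1 = 3b - 6, LT = b.
f_2 = -2a² - 3ab + 2a + 4b - 2, LT = a².

The S-polynomials (S(f_1,f_2)) all reduce to 0 modulo the current basis, so we have a Gröbner basis.
Inter-reduce: drop elements whose leading term is divisible by another's, tail-reduce, and make monic.
Reduced Gröbner basis: {a² + 2a - 3, b - 2}.
Label its elements g_1 = a² + 2a - 3, g_2 = b - 2.

Reduce p = 5a² - 2ab + 14a - 5b - 5 modulo G:
  leading term a²: subtract (5)·g_1 from 5a² - 2ab + 14a - 5b - 5 → -2ab + 4a - 5b + 10
  leading term ab: subtract (-2a)·g_2 from -2ab + 4a - 5b + 10 → -5b + 10
  leading term b: subtract (-5)·g_2 from -5b + 10 → 0
  normal form = 0.
Since the normal form is 0, p ∈ I.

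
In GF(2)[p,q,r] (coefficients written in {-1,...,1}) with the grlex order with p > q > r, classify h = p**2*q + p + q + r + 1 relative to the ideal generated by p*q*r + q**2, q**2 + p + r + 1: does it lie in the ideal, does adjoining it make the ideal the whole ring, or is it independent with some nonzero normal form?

First compute the reduced Gröbner basis of I by Buchberger's algorithm.
f_1 = p*q*r + q**2, LT = p*q*r.
f_2 = q**2 + p + r + 1, LT = q**2.

S(f_1,f_2): lcm = p*q**2*r. S = p**2*r + p*r**2 + q**3 + p*r.
  reduce S modulo (f_1, f_2):
  remainder p**2*r + p*r**2 + p*q + p*r + q*r + q ≠ 0; add k_3 = p**2*r + p*r**2 + p*q + p*r + q*r + q to the basis.

The other S-polynomials (S(f_1,k_3), S(f_2,k_3)) all reduce to 0 modulo the current basis, so we have a Gröbner basis.
Inter-reduce: drop elements whose leading term is divisible by another's, tail-reduce, and make monic.
Reduced Gröbner basis: {p**2*r + p*r**2 + p*q + p*r + q*r + q, p*q*r + p + r + 1, q**2 + p + r + 1}.
Label its elements g_1 = p**2*r + p*r**2 + p*q + p*r + q*r + q, g_2 = p*q*r + p + r + 1, g_3 = q**2 + p + r + 1.

Reduce h = p**2*q + p + q + r + 1 modulo G:
  leading term p**2*q: no divisor's leading term divides it; move p**2*q to the remainder.
  leading term p: no divisor's leading term divides it; move p to the remainder.
  leading term q: no divisor's leading term divides it; move q to the remainder.
  leading term r: no divisor's leading term divides it; move r to the remainder.
  leading term 1: no divisor's leading term divides it; move 1 to the remainder.
  normal form = p**2*q + p + q + r + 1.
The normal form is nonzero, so h ∉ I. Since h minus its normal form lies in I, I + (h) = I + (n) where n = p**2*q + p + q + r + 1; decide whether this ideal is the whole ring.
Run Buchberger on G together with n (pairs among the g_i already reduce to 0 since G is a Gröbner basis):
g_1 = p**2*r + p*r**2 + p*q + p*r + q*r + q, LT = p**2*r.
g_2 = p*q*r + p + r + 1, LT = p*q*r.
g_3 = q**2 + p + r + 1, LT = q**2.
n = p**2*q + p + q + r + 1, LT = p**2*q.

S(g_1,n): lcm = p**2*q*r. S = p*q*r**2 + p*q**2 + p*q*r + q**2*r + p*r + q**2 + q*r + r**2 + r.
  reduce S modulo (g_1, g_2, g_3, n):
  remainder p**2 + q*r + r**2 + p + r ≠ 0; add m_5 = p**2 + q*r + r**2 + p + r to the basis.

S(g_1,m_5): lcm = p**2*r. S = p*r**2 + q*r**2 + r**3 + p*q + q*r + r**2 + q.
  reduce S modulo (g_1, g_2, g_3, n, m_5):
  remainder p*r**2 + q*r**2 + r**3 + p*q + q*r + r**2 + q ≠ 0; add m_6 = p*r**2 + q*r**2 + r**3 + p*q + q*r + r**2 + q to the basis.

S(g_2,m_5): lcm = p**2*q*r. S = q**2*r**2 + q*r**3 + p*q*r + q*r**2 + p**2 + p*r + p.
  reduce S modulo (g_1, g_2, g_3, n, m_5, m_6):
  remainder q*r**3 + p*q + p*r + r**2 + p + q + 1 ≠ 0; add m_7 = q*r**3 + p*q + p*r + r**2 + p + q + 1 to the basis.

S(n,m_5): lcm = p**2*q. S = q**2*r + q*r**2 + p*q + q*r + p + q + r + 1.
  reduce S modulo (g_1, g_2, g_3, n, m_5, m_6, m_7):
  remainder q*r**2 + p*q + p*r + q*r + r**2 + p + q + 1 ≠ 0; add m_8 = q*r**2 + p*q + p*r + q*r + r**2 + p + q + 1 to the basis.

The other S-polynomials (S(g_1,g_2), S(g_1,g_3), S(g_2,g_3), S(g_2,n), S(g_3,n), S(g_3,m_5), S(g_1,m_6), S(g_2,m_6), S(g_3,m_6), S(n,m_6), S(m_5,m_6), S(g_1,m_7), S(g_2,m_7), S(g_3,m_7), S(n,m_7), S(m_5,m_7), S(m_6,m_7), S(g_1,m_8), S(g_2,m_8), S(g_3,m_8), S(n,m_8), S(m_5,m_8), S(m_6,m_8), S(m_7,m_8)) all reduce to 0 modulo the current basis, so we have a Gröbner basis.
Inter-reduce: drop elements whose leading term is divisible by another's, tail-reduce, and make monic.
Reduced Gröbner basis: {p*q*r + p + r + 1, p*r**2 + r**3 + p*r + p + 1, q*r**2 + p*q + p*r + q*r + r**2 + p + q + 1, p**2 + q*r + r**2 + p + r, q**2 + p + r + 1}.
The reduced Gröbner basis of I + (h) is {p*q*r + p + r + 1, p*r**2 + r**3 + p*r + p + 1, q*r**2 + p*q + p*r + q*r + r**2 + p + q + 1, p**2 + q*r + r**2 + p + r, q**2 + p + r + 1} ≠ {1}, a proper ideal, so the enlarged system stays consistent: h is independent of I, with normal form p**2*q + p + q + r + 1.

p**2*q + p + q + r + 1 is independent of I; its normal form modulo I is p**2*q + p + q + r + 1.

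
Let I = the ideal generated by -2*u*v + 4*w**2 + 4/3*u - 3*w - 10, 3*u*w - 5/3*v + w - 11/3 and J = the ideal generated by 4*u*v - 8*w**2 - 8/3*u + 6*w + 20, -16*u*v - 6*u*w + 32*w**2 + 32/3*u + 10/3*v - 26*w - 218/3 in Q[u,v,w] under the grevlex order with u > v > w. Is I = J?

Yes, the ideals are equal.

Equality of ideals is decidable: compute both reduced Gröbner bases (unique for the ordering) and check whether they agree.
Buchberger on the first generating set:
f_1 = -2*u*v + 4*w**2 + 4/3*u - 3*w - 10, LT = u*v.
f_2 = 3*u*w - 5/3*v + w - 11/3, LT = u*w.

S(f_1,f_2): lcm = u*v*w. S = -2*w**3 + 5/9*v**2 - 2/3*u*w - 1/3*v*w + 3/2*w**2 + 11/9*v + 5*w.
  leading term w**3: no divisor's leading term divides it; move -2*w**3 to the remainder.
  leading term v**2: no divisor's leading term divides it; move 5/9*v**2 to the remainder.
  leading term u*w: subtract (-2/9)·f_2 from -2/3*u*w - 1/3*v*w + 3/2*w**2 + 11/9*v + 5*w → -1/3*v*w + 3/2*w**2 + 23/27*v + 47/9*w - 22/27
  leading term v*w: no divisor's leading term divides it; move -1/3*v*w to the remainder.
  leading term w**2: no divisor's leading term divides it; move 3/2*w**2 to the remainder.
  leading term v: no divisor's leading term divides it; move 23/27*v to the remainder.
  leading term w: no divisor's leading term divides it; move 47/9*w to the remainder.
  leading term 1: no divisor's leading term divides it; move -22/27 to the remainder.
  remainder -2*w**3 + 5/9*v**2 - 1/3*v*w + 3/2*w**2 + 23/27*v + 47/9*w - 22/27 ≠ 0; add g_3 = -2*w**3 + 5/9*v**2 - 1/3*v*w + 3/2*w**2 + 23/27*v + 47/9*w - 22/27 to the basis.

The other S-polynomials (S(f_1,g_3), S(f_2,g_3)) all reduce to 0 modulo the current basis, so we have a Gröbner basis.
Inter-reduce: drop elements whose leading term is divisible by another's, tail-reduce, and make monic.
Reduced Gröbner basis: {w**3 - 5/18*v**2 + 1/6*v*w - 3/4*w**2 - 23/54*v - 47/18*w + 11/27, u*v - 2*w**2 - 2/3*u + 3/2*w + 5, u*w - 5/9*v + 1/3*w - 11/9}.

Buchberger on the second generating set:
h_1 = 4*u*v - 8*w**2 - 8/3*u + 6*w + 20, LT = u*v.
h_2 = -16*u*v - 6*u*w + 32*w**2 + 32/3*u + 10/3*v - 26*w - 218/3, LT = u*v.

S(h_1,h_2): lcm = u*v. S = -3/8*u*w + 5/24*v - 1/8*w + 11/24.
  leading term u*w: no divisor's leading term divides it; move -3/8*u*w to the remainder.
  leading term v: no divisor's leading term divides it; move 5/24*v to the remainder.
  leading term w: no divisor's leading term divides it; move -1/8*w to the remainder.
  leading term 1: no divisor's leading term divides it; move 11/24 to the remainder.
  remainder -3/8*u*w + 5/24*v - 1/8*w + 11/24 ≠ 0; add k_3 = -3/8*u*w + 5/24*v - 1/8*w + 11/24 to the basis.

S(h_1,k_3): lcm = u*v*w. S = -2*w**3 + 5/9*v**2 - 2/3*u*w - 1/3*v*w + 3/2*w**2 + 11/9*v + 5*w.
  leading term w**3: no divisor's leading term divides it; move -2*w**3 to the remainder.
  leading term v**2: no divisor's leading term divides it; move 5/9*v**2 to the remainder.
  leading term u*w: subtract (16/9)·k_3 from -2/3*u*w - 1/3*v*w + 3/2*w**2 + 11/9*v + 5*w → -1/3*v*w + 3/2*w**2 + 23/27*v + 47/9*w - 22/27
  leading term v*w: no divisor's leading term divides it; move -1/3*v*w to the remainder.
  leading term w**2: no divisor's leading term divides it; move 3/2*w**2 to the remainder.
  leading term v: no divisor's leading term divides it; move 23/27*v to the remainder.
  leading term w: no divisor's leading term divides it; move 47/9*w to the remainder.
  leading term 1: no divisor's leading term divides it; move -22/27 to the remainder.
  remainder -2*w**3 + 5/9*v**2 - 1/3*v*w + 3/2*w**2 + 23/27*v + 47/9*w - 22/27 ≠ 0; add k_4 = -2*w**3 + 5/9*v**2 - 1/3*v*w + 3/2*w**2 + 23/27*v + 47/9*w - 22/27 to the basis.

The other S-polynomials (S(h_2,k_3), S(h_1,k_4), S(h_2,k_4), S(k_3,k_4)) all reduce to 0 modulo the current basis, so we have a Gröbner basis.
Inter-reduce: drop elements whose leading term is divisible by another's, tail-reduce, and make monic.
Reduced Gröbner basis: {w**3 - 5/18*v**2 + 1/6*v*w - 3/4*w**2 - 23/54*v - 47/18*w + 11/27, u*v - 2*w**2 - 2/3*u + 3/2*w + 5, u*w - 5/9*v + 1/3*w - 11/9}.

These coincide, so the ideals are equal.
The choice of monomial ordering does not affect the verdict — as long as both bases are computed under the same ordering, their equality decides ideal equality.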